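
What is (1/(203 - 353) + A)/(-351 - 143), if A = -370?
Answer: 55501/74100 ≈ 0.74900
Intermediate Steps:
(1/(203 - 353) + A)/(-351 - 143) = (1/(203 - 353) - 370)/(-351 - 143) = (1/(-150) - 370)/(-494) = (-1/150 - 370)*(-1/494) = -55501/150*(-1/494) = 55501/74100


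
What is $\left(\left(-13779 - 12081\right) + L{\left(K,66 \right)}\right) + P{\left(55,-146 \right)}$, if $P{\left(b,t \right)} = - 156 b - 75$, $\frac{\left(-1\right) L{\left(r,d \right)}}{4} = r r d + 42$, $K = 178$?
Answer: $-8399259$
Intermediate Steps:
$L{\left(r,d \right)} = -168 - 4 d r^{2}$ ($L{\left(r,d \right)} = - 4 \left(r r d + 42\right) = - 4 \left(r^{2} d + 42\right) = - 4 \left(d r^{2} + 42\right) = - 4 \left(42 + d r^{2}\right) = -168 - 4 d r^{2}$)
$P{\left(b,t \right)} = -75 - 156 b$
$\left(\left(-13779 - 12081\right) + L{\left(K,66 \right)}\right) + P{\left(55,-146 \right)} = \left(\left(-13779 - 12081\right) - \left(168 + 264 \cdot 178^{2}\right)\right) - 8655 = \left(-25860 - \left(168 + 264 \cdot 31684\right)\right) - 8655 = \left(-25860 - 8364744\right) - 8655 = -8390604 - 8655 = -8399259$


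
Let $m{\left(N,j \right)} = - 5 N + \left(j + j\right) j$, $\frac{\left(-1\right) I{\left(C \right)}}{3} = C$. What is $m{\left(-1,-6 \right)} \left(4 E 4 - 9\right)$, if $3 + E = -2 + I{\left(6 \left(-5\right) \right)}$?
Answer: $104027$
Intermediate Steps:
$I{\left(C \right)} = - 3 C$
$m{\left(N,j \right)} = - 5 N + 2 j^{2}$ ($m{\left(N,j \right)} = - 5 N + 2 j j = - 5 N + 2 j^{2}$)
$E = 85$ ($E = -3 - \left(2 + 3 \cdot 6 \left(-5\right)\right) = -3 - -88 = -3 + \left(-2 + 90\right) = -3 + 88 = 85$)
$m{\left(-1,-6 \right)} \left(4 E 4 - 9\right) = \left(\left(-5\right) \left(-1\right) + 2 \left(-6\right)^{2}\right) \left(4 \cdot 85 \cdot 4 - 9\right) = \left(5 + 2 \cdot 36\right) \left(340 \cdot 4 - 9\right) = \left(5 + 72\right) \left(1360 - 9\right) = 77 \cdot 1351 = 104027$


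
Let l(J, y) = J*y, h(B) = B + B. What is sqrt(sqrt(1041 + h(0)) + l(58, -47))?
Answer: sqrt(-2726 + sqrt(1041)) ≈ 51.901*I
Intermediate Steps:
h(B) = 2*B
sqrt(sqrt(1041 + h(0)) + l(58, -47)) = sqrt(sqrt(1041 + 2*0) + 58*(-47)) = sqrt(sqrt(1041 + 0) - 2726) = sqrt(sqrt(1041) - 2726) = sqrt(-2726 + sqrt(1041))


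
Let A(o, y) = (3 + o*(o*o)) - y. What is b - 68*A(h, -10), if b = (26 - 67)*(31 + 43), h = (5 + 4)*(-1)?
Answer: 45654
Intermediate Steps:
h = -9 (h = 9*(-1) = -9)
b = -3034 (b = -41*74 = -3034)
A(o, y) = 3 + o³ - y (A(o, y) = (3 + o*o²) - y = (3 + o³) - y = 3 + o³ - y)
b - 68*A(h, -10) = -3034 - 68*(3 + (-9)³ - 1*(-10)) = -3034 - 68*(3 - 729 + 10) = -3034 - 68*(-716) = -3034 + 48688 = 45654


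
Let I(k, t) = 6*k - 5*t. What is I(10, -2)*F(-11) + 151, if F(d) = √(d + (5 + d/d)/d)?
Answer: 151 + 70*I*√1397/11 ≈ 151.0 + 237.85*I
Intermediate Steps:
F(d) = √(d + 6/d) (F(d) = √(d + (5 + 1)/d) = √(d + 6/d))
I(k, t) = -5*t + 6*k
I(10, -2)*F(-11) + 151 = (-5*(-2) + 6*10)*√(-11 + 6/(-11)) + 151 = (10 + 60)*√(-11 + 6*(-1/11)) + 151 = 70*√(-11 - 6/11) + 151 = 70*√(-127/11) + 151 = 70*(I*√1397/11) + 151 = 70*I*√1397/11 + 151 = 151 + 70*I*√1397/11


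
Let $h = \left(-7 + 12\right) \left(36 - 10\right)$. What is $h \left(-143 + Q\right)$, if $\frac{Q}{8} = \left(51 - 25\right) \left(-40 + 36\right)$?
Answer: $-126750$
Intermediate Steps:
$h = 130$ ($h = 5 \cdot 26 = 130$)
$Q = -832$ ($Q = 8 \left(51 - 25\right) \left(-40 + 36\right) = 8 \cdot 26 \left(-4\right) = 8 \left(-104\right) = -832$)
$h \left(-143 + Q\right) = 130 \left(-143 - 832\right) = 130 \left(-975\right) = -126750$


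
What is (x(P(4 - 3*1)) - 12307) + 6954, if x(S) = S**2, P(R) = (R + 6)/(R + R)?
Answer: -21363/4 ≈ -5340.8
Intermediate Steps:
P(R) = (6 + R)/(2*R) (P(R) = (6 + R)/((2*R)) = (6 + R)*(1/(2*R)) = (6 + R)/(2*R))
(x(P(4 - 3*1)) - 12307) + 6954 = (((6 + (4 - 3*1))/(2*(4 - 3*1)))**2 - 12307) + 6954 = (((6 + (4 - 3))/(2*(4 - 3)))**2 - 12307) + 6954 = (((1/2)*(6 + 1)/1)**2 - 12307) + 6954 = (((1/2)*1*7)**2 - 12307) + 6954 = ((7/2)**2 - 12307) + 6954 = (49/4 - 12307) + 6954 = -49179/4 + 6954 = -21363/4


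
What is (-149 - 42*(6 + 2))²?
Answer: 235225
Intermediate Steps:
(-149 - 42*(6 + 2))² = (-149 - 42*8)² = (-149 - 7*48)² = (-149 - 336)² = (-485)² = 235225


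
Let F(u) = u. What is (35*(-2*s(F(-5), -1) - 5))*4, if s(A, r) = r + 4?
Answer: -1540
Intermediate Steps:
s(A, r) = 4 + r
(35*(-2*s(F(-5), -1) - 5))*4 = (35*(-2*(4 - 1) - 5))*4 = (35*(-2*3 - 5))*4 = (35*(-6 - 5))*4 = (35*(-11))*4 = -385*4 = -1540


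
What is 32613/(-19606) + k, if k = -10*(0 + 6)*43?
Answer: -50616093/19606 ≈ -2581.7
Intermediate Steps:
k = -2580 (k = -10*6*43 = -60*43 = -2580)
32613/(-19606) + k = 32613/(-19606) - 2580 = 32613*(-1/19606) - 2580 = -32613/19606 - 2580 = -50616093/19606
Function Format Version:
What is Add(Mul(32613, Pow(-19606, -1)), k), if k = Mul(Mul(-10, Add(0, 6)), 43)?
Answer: Rational(-50616093, 19606) ≈ -2581.7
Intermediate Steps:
k = -2580 (k = Mul(Mul(-10, 6), 43) = Mul(-60, 43) = -2580)
Add(Mul(32613, Pow(-19606, -1)), k) = Add(Mul(32613, Pow(-19606, -1)), -2580) = Add(Mul(32613, Rational(-1, 19606)), -2580) = Add(Rational(-32613, 19606), -2580) = Rational(-50616093, 19606)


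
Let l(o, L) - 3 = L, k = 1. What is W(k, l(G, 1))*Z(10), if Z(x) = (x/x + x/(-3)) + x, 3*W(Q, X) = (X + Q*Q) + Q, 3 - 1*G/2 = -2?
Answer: 46/3 ≈ 15.333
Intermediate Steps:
G = 10 (G = 6 - 2*(-2) = 6 + 4 = 10)
l(o, L) = 3 + L
W(Q, X) = Q/3 + X/3 + Q²/3 (W(Q, X) = ((X + Q*Q) + Q)/3 = ((X + Q²) + Q)/3 = (Q + X + Q²)/3 = Q/3 + X/3 + Q²/3)
Z(x) = 1 + 2*x/3 (Z(x) = (1 + x*(-⅓)) + x = (1 - x/3) + x = 1 + 2*x/3)
W(k, l(G, 1))*Z(10) = ((⅓)*1 + (3 + 1)/3 + (⅓)*1²)*(1 + (⅔)*10) = (⅓ + (⅓)*4 + (⅓)*1)*(1 + 20/3) = (⅓ + 4/3 + ⅓)*(23/3) = 2*(23/3) = 46/3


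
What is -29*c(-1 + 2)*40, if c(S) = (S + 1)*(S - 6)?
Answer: 11600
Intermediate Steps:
c(S) = (1 + S)*(-6 + S)
-29*c(-1 + 2)*40 = -29*(-6 + (-1 + 2)² - 5*(-1 + 2))*40 = -29*(-6 + 1² - 5*1)*40 = -29*(-6 + 1 - 5)*40 = -29*(-10)*40 = 290*40 = 11600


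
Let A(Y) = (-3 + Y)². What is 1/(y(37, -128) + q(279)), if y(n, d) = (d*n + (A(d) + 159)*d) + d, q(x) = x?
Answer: -1/2221545 ≈ -4.5014e-7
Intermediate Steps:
y(n, d) = d + d*n + d*(159 + (-3 + d)²) (y(n, d) = (d*n + ((-3 + d)² + 159)*d) + d = (d*n + (159 + (-3 + d)²)*d) + d = (d*n + d*(159 + (-3 + d)²)) + d = d + d*n + d*(159 + (-3 + d)²))
1/(y(37, -128) + q(279)) = 1/(-128*(160 + 37 + (-3 - 128)²) + 279) = 1/(-128*(160 + 37 + (-131)²) + 279) = 1/(-128*(160 + 37 + 17161) + 279) = 1/(-128*17358 + 279) = 1/(-2221824 + 279) = 1/(-2221545) = -1/2221545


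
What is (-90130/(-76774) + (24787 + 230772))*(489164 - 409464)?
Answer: 781872015320600/38387 ≈ 2.0368e+10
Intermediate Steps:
(-90130/(-76774) + (24787 + 230772))*(489164 - 409464) = (-90130*(-1/76774) + 255559)*79700 = (45065/38387 + 255559)*79700 = (9810188398/38387)*79700 = 781872015320600/38387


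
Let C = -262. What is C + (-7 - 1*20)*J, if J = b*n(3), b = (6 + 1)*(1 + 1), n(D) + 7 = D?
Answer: 1250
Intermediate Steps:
n(D) = -7 + D
b = 14 (b = 7*2 = 14)
J = -56 (J = 14*(-7 + 3) = 14*(-4) = -56)
C + (-7 - 1*20)*J = -262 + (-7 - 1*20)*(-56) = -262 + (-7 - 20)*(-56) = -262 - 27*(-56) = -262 + 1512 = 1250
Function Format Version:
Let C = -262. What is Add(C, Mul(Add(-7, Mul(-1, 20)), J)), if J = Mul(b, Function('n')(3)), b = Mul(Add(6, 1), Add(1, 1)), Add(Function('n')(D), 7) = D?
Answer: 1250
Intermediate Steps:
Function('n')(D) = Add(-7, D)
b = 14 (b = Mul(7, 2) = 14)
J = -56 (J = Mul(14, Add(-7, 3)) = Mul(14, -4) = -56)
Add(C, Mul(Add(-7, Mul(-1, 20)), J)) = Add(-262, Mul(Add(-7, Mul(-1, 20)), -56)) = Add(-262, Mul(Add(-7, -20), -56)) = Add(-262, Mul(-27, -56)) = Add(-262, 1512) = 1250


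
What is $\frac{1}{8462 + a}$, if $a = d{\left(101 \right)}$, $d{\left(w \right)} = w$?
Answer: $\frac{1}{8563} \approx 0.00011678$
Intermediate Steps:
$a = 101$
$\frac{1}{8462 + a} = \frac{1}{8462 + 101} = \frac{1}{8563}$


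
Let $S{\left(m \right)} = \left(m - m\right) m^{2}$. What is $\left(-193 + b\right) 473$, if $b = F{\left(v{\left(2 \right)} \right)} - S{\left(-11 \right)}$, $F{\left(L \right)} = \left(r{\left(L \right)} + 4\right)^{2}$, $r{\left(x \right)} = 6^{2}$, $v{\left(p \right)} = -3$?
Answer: $665511$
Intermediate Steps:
$r{\left(x \right)} = 36$
$F{\left(L \right)} = 1600$ ($F{\left(L \right)} = \left(36 + 4\right)^{2} = 40^{2} = 1600$)
$S{\left(m \right)} = 0$ ($S{\left(m \right)} = 0 m^{2} = 0$)
$b = 1600$ ($b = 1600 - 0 = 1600 + 0 = 1600$)
$\left(-193 + b\right) 473 = \left(-193 + 1600\right) 473 = 1407 \cdot 473 = 665511$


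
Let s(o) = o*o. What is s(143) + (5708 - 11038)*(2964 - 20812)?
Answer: 95150289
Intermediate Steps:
s(o) = o**2
s(143) + (5708 - 11038)*(2964 - 20812) = 143**2 + (5708 - 11038)*(2964 - 20812) = 20449 - 5330*(-17848) = 20449 + 95129840 = 95150289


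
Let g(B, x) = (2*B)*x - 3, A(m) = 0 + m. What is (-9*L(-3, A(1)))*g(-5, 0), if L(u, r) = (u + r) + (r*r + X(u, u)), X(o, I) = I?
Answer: -108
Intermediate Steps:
A(m) = m
L(u, r) = r + r² + 2*u (L(u, r) = (u + r) + (r*r + u) = (r + u) + (r² + u) = (r + u) + (u + r²) = r + r² + 2*u)
g(B, x) = -3 + 2*B*x (g(B, x) = 2*B*x - 3 = -3 + 2*B*x)
(-9*L(-3, A(1)))*g(-5, 0) = (-9*(1 + 1² + 2*(-3)))*(-3 + 2*(-5)*0) = (-9*(1 + 1 - 6))*(-3 + 0) = -9*(-4)*(-3) = 36*(-3) = -108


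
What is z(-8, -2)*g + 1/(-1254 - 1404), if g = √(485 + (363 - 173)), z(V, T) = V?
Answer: -1/2658 - 120*√3 ≈ -207.85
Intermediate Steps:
g = 15*√3 (g = √(485 + 190) = √675 = 15*√3 ≈ 25.981)
z(-8, -2)*g + 1/(-1254 - 1404) = -120*√3 + 1/(-1254 - 1404) = -120*√3 + 1/(-2658) = -120*√3 - 1/2658 = -1/2658 - 120*√3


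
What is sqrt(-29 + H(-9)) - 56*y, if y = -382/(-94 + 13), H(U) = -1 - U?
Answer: -21392/81 + I*sqrt(21) ≈ -264.1 + 4.5826*I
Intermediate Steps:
y = 382/81 (y = -382/(-81) = -382*(-1/81) = 382/81 ≈ 4.7160)
sqrt(-29 + H(-9)) - 56*y = sqrt(-29 + (-1 - 1*(-9))) - 56*382/81 = sqrt(-29 + (-1 + 9)) - 21392/81 = sqrt(-29 + 8) - 21392/81 = sqrt(-21) - 21392/81 = I*sqrt(21) - 21392/81 = -21392/81 + I*sqrt(21)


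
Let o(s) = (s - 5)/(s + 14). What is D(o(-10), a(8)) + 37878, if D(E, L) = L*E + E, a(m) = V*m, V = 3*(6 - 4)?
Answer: 150777/4 ≈ 37694.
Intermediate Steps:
V = 6 (V = 3*2 = 6)
a(m) = 6*m
o(s) = (-5 + s)/(14 + s)
D(E, L) = E + E*L (D(E, L) = E*L + E = E + E*L)
D(o(-10), a(8)) + 37878 = ((-5 - 10)/(14 - 10))*(1 + 6*8) + 37878 = (-15/4)*(1 + 48) + 37878 = ((1/4)*(-15))*49 + 37878 = -15/4*49 + 37878 = -735/4 + 37878 = 150777/4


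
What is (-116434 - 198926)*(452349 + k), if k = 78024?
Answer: -167258429280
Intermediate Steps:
(-116434 - 198926)*(452349 + k) = (-116434 - 198926)*(452349 + 78024) = -315360*530373 = -167258429280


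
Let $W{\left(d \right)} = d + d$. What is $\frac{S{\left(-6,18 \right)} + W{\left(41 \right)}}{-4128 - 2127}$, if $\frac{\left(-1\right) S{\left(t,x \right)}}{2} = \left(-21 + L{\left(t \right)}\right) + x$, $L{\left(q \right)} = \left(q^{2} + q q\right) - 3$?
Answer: $\frac{10}{1251} \approx 0.0079936$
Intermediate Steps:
$W{\left(d \right)} = 2 d$
$L{\left(q \right)} = -3 + 2 q^{2}$ ($L{\left(q \right)} = \left(q^{2} + q^{2}\right) - 3 = 2 q^{2} - 3 = -3 + 2 q^{2}$)
$S{\left(t,x \right)} = 48 - 4 t^{2} - 2 x$ ($S{\left(t,x \right)} = - 2 \left(\left(-21 + \left(-3 + 2 t^{2}\right)\right) + x\right) = - 2 \left(\left(-24 + 2 t^{2}\right) + x\right) = - 2 \left(-24 + x + 2 t^{2}\right) = 48 - 4 t^{2} - 2 x$)
$\frac{S{\left(-6,18 \right)} + W{\left(41 \right)}}{-4128 - 2127} = \frac{\left(48 - 4 \left(-6\right)^{2} - 36\right) + 2 \cdot 41}{-4128 - 2127} = \frac{\left(48 - 144 - 36\right) + 82}{-6255} = \left(\left(48 - 144 - 36\right) + 82\right) \left(- \frac{1}{6255}\right) = \left(-132 + 82\right) \left(- \frac{1}{6255}\right) = \left(-50\right) \left(- \frac{1}{6255}\right) = \frac{10}{1251}$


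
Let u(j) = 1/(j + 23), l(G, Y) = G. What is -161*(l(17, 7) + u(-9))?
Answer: -5497/2 ≈ -2748.5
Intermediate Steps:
u(j) = 1/(23 + j)
-161*(l(17, 7) + u(-9)) = -161*(17 + 1/(23 - 9)) = -161*(17 + 1/14) = -161*239/14 = -5497/2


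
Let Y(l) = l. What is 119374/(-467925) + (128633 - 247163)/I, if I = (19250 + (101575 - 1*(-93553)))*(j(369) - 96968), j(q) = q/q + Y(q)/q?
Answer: -8109205544167/31787364222150 ≈ -0.25511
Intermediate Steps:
j(q) = 2 (j(q) = q/q + q/q = 1 + 1 = 2)
I = -20787377148 (I = (19250 + (101575 - 1*(-93553)))*(2 - 96968) = (19250 + (101575 + 93553))*(-96966) = (19250 + 195128)*(-96966) = 214378*(-96966) = -20787377148)
119374/(-467925) + (128633 - 247163)/I = 119374/(-467925) + (128633 - 247163)/(-20787377148) = 119374*(-1/467925) - 118530*(-1/20787377148) = -7022/27525 + 6585/1154854286 = -8109205544167/31787364222150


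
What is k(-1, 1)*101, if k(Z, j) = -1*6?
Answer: -606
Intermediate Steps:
k(Z, j) = -6
k(-1, 1)*101 = -6*101 = -606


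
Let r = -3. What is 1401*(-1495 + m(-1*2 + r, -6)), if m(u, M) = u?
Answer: -2101500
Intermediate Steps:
1401*(-1495 + m(-1*2 + r, -6)) = 1401*(-1495 + (-1*2 - 3)) = 1401*(-1495 + (-2 - 3)) = 1401*(-1495 - 5) = 1401*(-1500) = -2101500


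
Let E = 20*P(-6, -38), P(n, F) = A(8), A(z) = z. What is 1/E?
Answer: 1/160 ≈ 0.0062500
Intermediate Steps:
P(n, F) = 8
E = 160 (E = 20*8 = 160)
1/E = 1/160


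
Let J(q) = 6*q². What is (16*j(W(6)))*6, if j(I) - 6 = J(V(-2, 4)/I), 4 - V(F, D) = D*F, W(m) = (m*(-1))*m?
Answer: 640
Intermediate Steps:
W(m) = -m² (W(m) = (-m)*m = -m²)
V(F, D) = 4 - D*F
j(I) = 6 + 864/I² (j(I) = 6 + 6*((4 - 1*4*(-2))/I)² = 6 + 6*((4 + 8)/I)² = 6 + 6*(12/I)² = 6 + 6*(144/I²) = 6 + 864/I²)
(16*j(W(6)))*6 = (16*(6 + 864/(-1*6²)²))*6 = (16*(6 + 864/(-1*36)²))*6 = (16*(6 + 864/(-36)²))*6 = (16*(6 + 864*(1/1296)))*6 = (16*(6 + ⅔))*6 = (16*(20/3))*6 = (320/3)*6 = 640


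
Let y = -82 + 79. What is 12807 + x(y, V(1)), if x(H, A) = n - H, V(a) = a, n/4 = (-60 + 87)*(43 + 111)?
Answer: 29442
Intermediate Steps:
y = -3
n = 16632 (n = 4*((-60 + 87)*(43 + 111)) = 4*(27*154) = 4*4158 = 16632)
x(H, A) = 16632 - H
12807 + x(y, V(1)) = 12807 + (16632 - 1*(-3)) = 12807 + (16632 + 3) = 12807 + 16635 = 29442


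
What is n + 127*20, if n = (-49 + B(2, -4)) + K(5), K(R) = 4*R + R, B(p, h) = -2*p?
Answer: 2512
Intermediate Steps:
K(R) = 5*R
n = -28 (n = (-49 - 2*2) + 5*5 = (-49 - 4) + 25 = -53 + 25 = -28)
n + 127*20 = -28 + 127*20 = -28 + 2540 = 2512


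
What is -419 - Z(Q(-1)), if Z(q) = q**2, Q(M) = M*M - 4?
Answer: -428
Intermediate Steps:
Q(M) = -4 + M**2 (Q(M) = M**2 - 4 = -4 + M**2)
-419 - Z(Q(-1)) = -419 - (-4 + (-1)**2)**2 = -419 - (-4 + 1)**2 = -419 - 1*(-3)**2 = -419 - 1*9 = -419 - 9 = -428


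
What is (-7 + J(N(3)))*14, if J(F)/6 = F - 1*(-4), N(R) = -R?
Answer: -14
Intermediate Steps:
J(F) = 24 + 6*F (J(F) = 6*(F - 1*(-4)) = 6*(F + 4) = 6*(4 + F) = 24 + 6*F)
(-7 + J(N(3)))*14 = (-7 + (24 + 6*(-1*3)))*14 = (-7 + (24 + 6*(-3)))*14 = (-7 + (24 - 18))*14 = (-7 + 6)*14 = -1*14 = -14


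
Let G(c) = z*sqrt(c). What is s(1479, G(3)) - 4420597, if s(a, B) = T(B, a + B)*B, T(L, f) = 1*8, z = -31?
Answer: -4420597 - 248*sqrt(3) ≈ -4.4210e+6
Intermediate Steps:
G(c) = -31*sqrt(c)
T(L, f) = 8
s(a, B) = 8*B
s(1479, G(3)) - 4420597 = 8*(-31*sqrt(3)) - 4420597 = -248*sqrt(3) - 4420597 = -4420597 - 248*sqrt(3)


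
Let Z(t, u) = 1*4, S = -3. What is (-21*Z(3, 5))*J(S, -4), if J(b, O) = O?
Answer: 336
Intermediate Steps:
Z(t, u) = 4
(-21*Z(3, 5))*J(S, -4) = -21*4*(-4) = -84*(-4) = 336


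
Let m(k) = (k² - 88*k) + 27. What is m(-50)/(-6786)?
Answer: -2309/2262 ≈ -1.0208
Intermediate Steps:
m(k) = 27 + k² - 88*k
m(-50)/(-6786) = (27 + (-50)² - 88*(-50))/(-6786) = (27 + 2500 + 4400)*(-1/6786) = 6927*(-1/6786) = -2309/2262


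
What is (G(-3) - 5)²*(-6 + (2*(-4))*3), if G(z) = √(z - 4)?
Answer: -540 + 300*I*√7 ≈ -540.0 + 793.73*I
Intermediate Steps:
G(z) = √(-4 + z)
(G(-3) - 5)²*(-6 + (2*(-4))*3) = (√(-4 - 3) - 5)²*(-6 + (2*(-4))*3) = (√(-7) - 5)²*(-6 - 8*3) = (I*√7 - 5)²*(-6 - 24) = (-5 + I*√7)²*(-30) = -30*(-5 + I*√7)²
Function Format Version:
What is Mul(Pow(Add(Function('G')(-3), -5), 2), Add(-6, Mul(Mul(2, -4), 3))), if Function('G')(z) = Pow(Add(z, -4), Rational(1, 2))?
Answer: Add(-540, Mul(300, I, Pow(7, Rational(1, 2)))) ≈ Add(-540.00, Mul(793.73, I))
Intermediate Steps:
Function('G')(z) = Pow(Add(-4, z), Rational(1, 2))
Mul(Pow(Add(Function('G')(-3), -5), 2), Add(-6, Mul(Mul(2, -4), 3))) = Mul(Pow(Add(Pow(Add(-4, -3), Rational(1, 2)), -5), 2), Add(-6, Mul(Mul(2, -4), 3))) = Mul(Pow(Add(Pow(-7, Rational(1, 2)), -5), 2), Add(-6, Mul(-8, 3))) = Mul(Pow(Add(Mul(I, Pow(7, Rational(1, 2))), -5), 2), Add(-6, -24)) = Mul(Pow(Add(-5, Mul(I, Pow(7, Rational(1, 2)))), 2), -30) = Mul(-30, Pow(Add(-5, Mul(I, Pow(7, Rational(1, 2)))), 2))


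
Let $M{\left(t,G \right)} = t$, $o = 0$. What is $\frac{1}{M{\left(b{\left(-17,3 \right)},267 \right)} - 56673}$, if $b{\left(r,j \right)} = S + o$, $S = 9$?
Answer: $- \frac{1}{56664} \approx -1.7648 \cdot 10^{-5}$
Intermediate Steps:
$b{\left(r,j \right)} = 9$ ($b{\left(r,j \right)} = 9 + 0 = 9$)
$\frac{1}{M{\left(b{\left(-17,3 \right)},267 \right)} - 56673} = \frac{1}{9 - 56673} = \frac{1}{-56664} = - \frac{1}{56664}$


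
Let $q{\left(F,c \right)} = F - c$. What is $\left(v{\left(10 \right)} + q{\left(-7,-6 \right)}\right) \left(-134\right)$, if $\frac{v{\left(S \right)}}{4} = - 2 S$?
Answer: $10854$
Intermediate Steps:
$v{\left(S \right)} = - 8 S$ ($v{\left(S \right)} = 4 \left(- 2 S\right) = - 8 S$)
$\left(v{\left(10 \right)} + q{\left(-7,-6 \right)}\right) \left(-134\right) = \left(\left(-8\right) 10 - 1\right) \left(-134\right) = \left(-80 + \left(-7 + 6\right)\right) \left(-134\right) = \left(-80 - 1\right) \left(-134\right) = \left(-81\right) \left(-134\right) = 10854$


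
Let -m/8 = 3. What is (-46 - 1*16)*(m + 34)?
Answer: -620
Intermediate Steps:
m = -24 (m = -8*3 = -24)
(-46 - 1*16)*(m + 34) = (-46 - 1*16)*(-24 + 34) = (-46 - 16)*10 = -62*10 = -620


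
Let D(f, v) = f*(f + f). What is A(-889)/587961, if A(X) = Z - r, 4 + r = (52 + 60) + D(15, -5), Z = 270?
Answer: -32/65329 ≈ -0.00048983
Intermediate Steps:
D(f, v) = 2*f² (D(f, v) = f*(2*f) = 2*f²)
r = 558 (r = -4 + ((52 + 60) + 2*15²) = -4 + (112 + 2*225) = -4 + (112 + 450) = -4 + 562 = 558)
A(X) = -288 (A(X) = 270 - 1*558 = 270 - 558 = -288)
A(-889)/587961 = -288/587961 = -288*1/587961 = -32/65329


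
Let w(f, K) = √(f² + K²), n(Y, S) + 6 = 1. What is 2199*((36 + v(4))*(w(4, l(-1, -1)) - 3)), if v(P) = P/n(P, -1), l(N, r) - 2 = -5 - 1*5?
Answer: -1161072/5 + 1548096*√5/5 ≈ 4.6012e+5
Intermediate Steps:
n(Y, S) = -5 (n(Y, S) = -6 + 1 = -5)
l(N, r) = -8 (l(N, r) = 2 + (-5 - 1*5) = 2 + (-5 - 5) = 2 - 10 = -8)
v(P) = -P/5 (v(P) = P/(-5) = P*(-⅕) = -P/5)
w(f, K) = √(K² + f²)
2199*((36 + v(4))*(w(4, l(-1, -1)) - 3)) = 2199*((36 - ⅕*4)*(√((-8)² + 4²) - 3)) = 2199*((36 - ⅘)*(√(64 + 16) - 3)) = 2199*(176*(√80 - 3)/5) = 2199*(176*(4*√5 - 3)/5) = 2199*(176*(-3 + 4*√5)/5) = 2199*(-528/5 + 704*√5/5) = -1161072/5 + 1548096*√5/5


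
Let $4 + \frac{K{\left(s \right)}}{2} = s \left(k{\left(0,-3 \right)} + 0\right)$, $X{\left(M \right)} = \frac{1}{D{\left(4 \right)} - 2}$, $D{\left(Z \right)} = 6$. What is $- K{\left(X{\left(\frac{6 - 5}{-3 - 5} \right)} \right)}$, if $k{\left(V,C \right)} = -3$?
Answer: $\frac{19}{2} \approx 9.5$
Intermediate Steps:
$X{\left(M \right)} = \frac{1}{4}$ ($X{\left(M \right)} = \frac{1}{6 - 2} = \frac{1}{4}$)
$K{\left(s \right)} = -8 - 6 s$ ($K{\left(s \right)} = -8 + 2 s \left(-3 + 0\right) = -8 + 2 s \left(-3\right) = -8 + 2 \left(- 3 s\right) = -8 - 6 s$)
$- K{\left(X{\left(\frac{6 - 5}{-3 - 5} \right)} \right)} = - (-8 - \frac{3}{2}) = \left(-1\right) \left(- \frac{19}{2}\right) = \frac{19}{2}$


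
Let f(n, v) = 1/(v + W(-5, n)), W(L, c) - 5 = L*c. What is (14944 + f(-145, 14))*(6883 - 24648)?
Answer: -197517256805/744 ≈ -2.6548e+8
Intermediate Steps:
W(L, c) = 5 + L*c
f(n, v) = 1/(5 + v - 5*n) (f(n, v) = 1/(v + (5 - 5*n)) = 1/(5 + v - 5*n))
(14944 + f(-145, 14))*(6883 - 24648) = (14944 + 1/(5 + 14 - 5*(-145)))*(6883 - 24648) = (14944 + 1/(5 + 14 + 725))*(-17765) = (14944 + 1/744)*(-17765) = (11118337/744)*(-17765) = -197517256805/744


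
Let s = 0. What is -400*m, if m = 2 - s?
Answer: -800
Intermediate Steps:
m = 2 (m = 2 - 1*0 = 2 + 0 = 2)
-400*m = -400*2 = -800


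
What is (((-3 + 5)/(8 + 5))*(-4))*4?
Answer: -32/13 ≈ -2.4615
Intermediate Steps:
(((-3 + 5)/(8 + 5))*(-4))*4 = ((2/13)*(-4))*4 = -8/13*4 = -32/13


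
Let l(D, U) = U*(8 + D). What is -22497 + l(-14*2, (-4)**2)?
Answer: -22817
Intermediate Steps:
-22497 + l(-14*2, (-4)**2) = -22497 + (-4)**2*(8 - 14*2) = -22497 + 16*(8 - 28) = -22497 + 16*(-20) = -22497 - 320 = -22817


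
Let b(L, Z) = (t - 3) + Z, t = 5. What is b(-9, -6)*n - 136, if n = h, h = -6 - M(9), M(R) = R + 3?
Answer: -64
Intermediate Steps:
M(R) = 3 + R
b(L, Z) = 2 + Z (b(L, Z) = (5 - 3) + Z = 2 + Z)
h = -18 (h = -6 - (3 + 9) = -6 - 1*12 = -6 - 12 = -18)
n = -18
b(-9, -6)*n - 136 = (2 - 6)*(-18) - 136 = -4*(-18) - 136 = 72 - 136 = -64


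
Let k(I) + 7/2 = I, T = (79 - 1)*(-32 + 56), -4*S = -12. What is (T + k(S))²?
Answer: 14010049/4 ≈ 3.5025e+6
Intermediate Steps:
S = 3 (S = -¼*(-12) = 3)
T = 1872 (T = 78*24 = 1872)
k(I) = -7/2 + I
(T + k(S))² = (1872 + (-7/2 + 3))² = (1872 - ½)² = (3743/2)² = 14010049/4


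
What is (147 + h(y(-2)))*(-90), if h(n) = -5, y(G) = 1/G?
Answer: -12780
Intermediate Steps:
(147 + h(y(-2)))*(-90) = (147 - 5)*(-90) = 142*(-90) = -12780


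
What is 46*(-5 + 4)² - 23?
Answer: 23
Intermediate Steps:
46*(-5 + 4)² - 23 = 46*(-1)² - 23 = 46*1 - 23 = 46 - 23 = 23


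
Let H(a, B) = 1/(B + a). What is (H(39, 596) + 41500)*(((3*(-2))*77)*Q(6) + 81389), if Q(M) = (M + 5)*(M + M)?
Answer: 107544556581/127 ≈ 8.4681e+8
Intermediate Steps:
Q(M) = 2*M*(5 + M) (Q(M) = (5 + M)*(2*M) = 2*M*(5 + M))
(H(39, 596) + 41500)*(((3*(-2))*77)*Q(6) + 81389) = (1/(596 + 39) + 41500)*(((3*(-2))*77)*(2*6*(5 + 6)) + 81389) = (1/635 + 41500)*((-6*77)*(2*6*11) + 81389) = (1/635 + 41500)*(-462*132 + 81389) = 26352501*(-60984 + 81389)/635 = (26352501/635)*20405 = 107544556581/127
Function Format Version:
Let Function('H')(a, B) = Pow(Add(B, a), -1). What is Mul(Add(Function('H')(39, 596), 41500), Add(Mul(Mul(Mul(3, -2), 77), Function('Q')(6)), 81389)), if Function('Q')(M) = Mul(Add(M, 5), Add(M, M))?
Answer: Rational(107544556581, 127) ≈ 8.4681e+8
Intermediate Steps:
Function('Q')(M) = Mul(2, M, Add(5, M)) (Function('Q')(M) = Mul(Add(5, M), Mul(2, M)) = Mul(2, M, Add(5, M)))
Mul(Add(Function('H')(39, 596), 41500), Add(Mul(Mul(Mul(3, -2), 77), Function('Q')(6)), 81389)) = Mul(Add(Pow(Add(596, 39), -1), 41500), Add(Mul(Mul(Mul(3, -2), 77), Mul(2, 6, Add(5, 6))), 81389)) = Mul(Add(Pow(635, -1), 41500), Add(Mul(Mul(-6, 77), Mul(2, 6, 11)), 81389)) = Mul(Add(Rational(1, 635), 41500), Add(Mul(-462, 132), 81389)) = Mul(Rational(26352501, 635), Add(-60984, 81389)) = Mul(Rational(26352501, 635), 20405) = Rational(107544556581, 127)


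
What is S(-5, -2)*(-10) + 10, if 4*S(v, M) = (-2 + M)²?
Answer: -30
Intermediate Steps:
S(v, M) = (-2 + M)²/4
S(-5, -2)*(-10) + 10 = ((-2 - 2)²/4)*(-10) + 10 = ((¼)*(-4)²)*(-10) + 10 = ((¼)*16)*(-10) + 10 = 4*(-10) + 10 = -40 + 10 = -30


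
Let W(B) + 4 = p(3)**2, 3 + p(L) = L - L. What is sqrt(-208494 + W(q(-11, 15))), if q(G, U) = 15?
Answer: I*sqrt(208489) ≈ 456.61*I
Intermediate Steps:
p(L) = -3 (p(L) = -3 + (L - L) = -3 + 0 = -3)
W(B) = 5 (W(B) = -4 + (-3)**2 = -4 + 9 = 5)
sqrt(-208494 + W(q(-11, 15))) = sqrt(-208494 + 5) = sqrt(-208489) = I*sqrt(208489)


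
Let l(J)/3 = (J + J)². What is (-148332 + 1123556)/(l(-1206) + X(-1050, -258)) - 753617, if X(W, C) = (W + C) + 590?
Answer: -6576255133957/8726257 ≈ -7.5362e+5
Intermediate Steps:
l(J) = 12*J² (l(J) = 3*(J + J)² = 3*(2*J)² = 3*(4*J²) = 12*J²)
X(W, C) = 590 + C + W (X(W, C) = (C + W) + 590 = 590 + C + W)
(-148332 + 1123556)/(l(-1206) + X(-1050, -258)) - 753617 = (-148332 + 1123556)/(12*(-1206)² + (590 - 258 - 1050)) - 753617 = 975224/(12*1454436 - 718) - 753617 = 975224/(17453232 - 718) - 753617 = 975224/17452514 - 753617 = 975224*(1/17452514) - 753617 = 487612/8726257 - 753617 = -6576255133957/8726257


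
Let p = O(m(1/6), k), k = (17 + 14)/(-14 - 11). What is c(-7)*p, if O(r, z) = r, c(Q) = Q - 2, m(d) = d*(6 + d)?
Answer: -37/4 ≈ -9.2500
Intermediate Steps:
k = -31/25 (k = 31/(-25) = 31*(-1/25) = -31/25 ≈ -1.2400)
c(Q) = -2 + Q
p = 37/36 (p = (6 + 1/6)/6 = (1/6)*(37/6) = 37/36 ≈ 1.0278)
c(-7)*p = (-2 - 7)*(37/36) = -9*37/36 = -37/4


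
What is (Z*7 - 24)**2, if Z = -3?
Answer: 2025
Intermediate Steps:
(Z*7 - 24)**2 = (-3*7 - 24)**2 = (-21 - 24)**2 = (-45)**2 = 2025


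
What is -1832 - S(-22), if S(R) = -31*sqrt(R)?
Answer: -1832 + 31*I*sqrt(22) ≈ -1832.0 + 145.4*I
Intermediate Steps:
-1832 - S(-22) = -1832 - (-31)*sqrt(-22) = -1832 - (-31)*I*sqrt(22) = -1832 + 31*I*sqrt(22)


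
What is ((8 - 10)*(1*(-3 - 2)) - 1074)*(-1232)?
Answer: 1310848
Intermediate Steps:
((8 - 10)*(1*(-3 - 2)) - 1074)*(-1232) = (-2*(-5) - 1074)*(-1232) = (10 - 1074)*(-1232) = -1064*(-1232) = 1310848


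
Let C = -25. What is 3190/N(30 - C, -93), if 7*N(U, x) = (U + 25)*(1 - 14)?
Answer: -2233/104 ≈ -21.471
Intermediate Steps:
N(U, x) = -325/7 - 13*U/7 (N(U, x) = ((U + 25)*(1 - 14))/7 = ((25 + U)*(-13))/7 = (-325 - 13*U)/7 = -325/7 - 13*U/7)
3190/N(30 - C, -93) = 3190/(-325/7 - 13*(30 - 1*(-25))/7) = 3190/(-325/7 - 13*(30 + 25)/7) = 3190/(-325/7 - 13/7*55) = 3190/(-325/7 - 715/7) = 3190/(-1040/7) = 3190*(-7/1040) = -2233/104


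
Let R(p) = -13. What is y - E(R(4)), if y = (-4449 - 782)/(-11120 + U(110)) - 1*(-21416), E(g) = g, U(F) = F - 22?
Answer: 236409959/11032 ≈ 21429.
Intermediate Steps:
U(F) = -22 + F
y = 236266543/11032 (y = (-4449 - 782)/(-11120 + (-22 + 110)) - 1*(-21416) = -5231/(-11120 + 88) + 21416 = -5231/(-11032) + 21416 = -5231*(-1/11032) + 21416 = 5231/11032 + 21416 = 236266543/11032 ≈ 21416.)
y - E(R(4)) = 236266543/11032 - 1*(-13) = 236266543/11032 + 13 = 236409959/11032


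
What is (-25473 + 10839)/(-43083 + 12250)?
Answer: 14634/30833 ≈ 0.47462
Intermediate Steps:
(-25473 + 10839)/(-43083 + 12250) = -14634/(-30833) = -14634*(-1/30833) = 14634/30833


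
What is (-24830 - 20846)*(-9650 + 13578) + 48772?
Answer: -179366556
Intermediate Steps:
(-24830 - 20846)*(-9650 + 13578) + 48772 = -45676*3928 + 48772 = -179415328 + 48772 = -179366556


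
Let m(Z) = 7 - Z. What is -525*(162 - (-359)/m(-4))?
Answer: -1124025/11 ≈ -1.0218e+5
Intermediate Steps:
-525*(162 - (-359)/m(-4)) = -525*(162 - (-359)/(7 - 1*(-4))) = -525*(162 - (-359)/(7 + 4)) = -525*(162 - (-359)/11) = -525*(162 - 1*(-359/11)) = -525*(162 + 359/11) = -525*2141/11 = -1124025/11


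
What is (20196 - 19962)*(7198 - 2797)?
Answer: 1029834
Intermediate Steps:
(20196 - 19962)*(7198 - 2797) = 234*4401 = 1029834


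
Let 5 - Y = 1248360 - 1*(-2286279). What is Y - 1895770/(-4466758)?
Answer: -7894176400401/2233379 ≈ -3.5346e+6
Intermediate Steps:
Y = -3534634 (Y = 5 - (1248360 - 1*(-2286279)) = 5 - (1248360 + 2286279) = 5 - 1*3534639 = 5 - 3534639 = -3534634)
Y - 1895770/(-4466758) = -3534634 - 1895770/(-4466758) = -3534634 - 1895770*(-1)/4466758 = -3534634 - 1*(-947885/2233379) = -3534634 + 947885/2233379 = -7894176400401/2233379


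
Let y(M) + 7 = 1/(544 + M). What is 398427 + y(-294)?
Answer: 99605001/250 ≈ 3.9842e+5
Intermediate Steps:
y(M) = -7 + 1/(544 + M)
398427 + y(-294) = 398427 + (-3807 - 7*(-294))/(544 - 294) = 398427 + (-3807 + 2058)/250 = 398427 + (1/250)*(-1749) = 398427 - 1749/250 = 99605001/250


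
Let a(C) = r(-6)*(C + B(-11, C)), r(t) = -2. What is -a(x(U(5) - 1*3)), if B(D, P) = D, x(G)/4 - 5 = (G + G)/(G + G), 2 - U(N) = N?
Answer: 26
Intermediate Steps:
U(N) = 2 - N
x(G) = 24 (x(G) = 20 + 4*((G + G)/(G + G)) = 20 + 4*((2*G)/((2*G))) = 20 + 4*((2*G)*(1/(2*G))) = 20 + 4*1 = 20 + 4 = 24)
a(C) = 22 - 2*C (a(C) = -2*(C - 11) = -2*(-11 + C) = 22 - 2*C)
-a(x(U(5) - 1*3)) = -(22 - 2*24) = -(22 - 48) = -1*(-26) = 26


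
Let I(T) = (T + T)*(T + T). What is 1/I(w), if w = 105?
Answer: 1/44100 ≈ 2.2676e-5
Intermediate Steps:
I(T) = 4*T² (I(T) = (2*T)*(2*T) = 4*T²)
1/I(w) = 1/(4*105²) = 1/(4*11025) = 1/44100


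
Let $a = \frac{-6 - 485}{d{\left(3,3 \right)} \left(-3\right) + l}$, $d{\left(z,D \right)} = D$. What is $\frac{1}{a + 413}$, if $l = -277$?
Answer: $\frac{286}{118609} \approx 0.0024113$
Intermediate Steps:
$a = \frac{491}{286}$ ($a = \frac{-6 - 485}{3 \left(-3\right) - 277} = - \frac{491}{-9 - 277} = - \frac{491}{-286} = \left(-491\right) \left(- \frac{1}{286}\right) = \frac{491}{286} \approx 1.7168$)
$\frac{1}{a + 413} = \frac{1}{\frac{491}{286} + 413} = \frac{1}{\frac{118609}{286}} = \frac{286}{118609}$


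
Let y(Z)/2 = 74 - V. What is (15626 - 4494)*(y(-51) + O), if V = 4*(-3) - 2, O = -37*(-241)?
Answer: 101223276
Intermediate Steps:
O = 8917
V = -14 (V = -12 - 2 = -14)
y(Z) = 176 (y(Z) = 2*(74 - 1*(-14)) = 2*(74 + 14) = 2*88 = 176)
(15626 - 4494)*(y(-51) + O) = (15626 - 4494)*(176 + 8917) = 11132*9093 = 101223276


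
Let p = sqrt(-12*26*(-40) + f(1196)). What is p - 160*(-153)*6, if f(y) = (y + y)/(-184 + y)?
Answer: 146880 + sqrt(1510366)/11 ≈ 1.4699e+5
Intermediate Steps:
f(y) = 2*y/(-184 + y) (f(y) = (2*y)/(-184 + y) = 2*y/(-184 + y))
p = sqrt(1510366)/11 (p = sqrt(-12*26*(-40) + 2*1196/(-184 + 1196)) = sqrt(-312*(-40) + 2*1196/1012) = sqrt(12480 + 2*1196*(1/1012)) = sqrt(12480 + 26/11) = sqrt(137306/11) = sqrt(1510366)/11 ≈ 111.72)
p - 160*(-153)*6 = sqrt(1510366)/11 - 160*(-153)*6 = sqrt(1510366)/11 + 24480*6 = sqrt(1510366)/11 + 146880 = 146880 + sqrt(1510366)/11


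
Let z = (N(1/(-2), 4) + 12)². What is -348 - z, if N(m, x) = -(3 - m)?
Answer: -1681/4 ≈ -420.25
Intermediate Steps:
N(m, x) = -3 + m
z = 289/4 (z = ((-3 + 1/(-2)) + 12)² = ((-3 + 1*(-½)) + 12)² = ((-3 - ½) + 12)² = (-7/2 + 12)² = (17/2)² = 289/4 ≈ 72.250)
-348 - z = -348 - 1*289/4 = -348 - 289/4 = -1681/4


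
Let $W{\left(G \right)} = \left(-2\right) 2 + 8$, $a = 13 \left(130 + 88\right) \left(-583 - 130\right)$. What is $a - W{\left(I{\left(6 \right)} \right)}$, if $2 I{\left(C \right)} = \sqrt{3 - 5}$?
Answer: $-2020646$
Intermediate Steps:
$I{\left(C \right)} = \frac{i \sqrt{2}}{2}$ ($I{\left(C \right)} = \frac{\sqrt{3 - 5}}{2} = \frac{\sqrt{-2}}{2} = \frac{i \sqrt{2}}{2}$)
$a = -2020642$ ($a = 13 \cdot 218 \left(-713\right) = 13 \left(-155434\right) = -2020642$)
$W{\left(G \right)} = 4$ ($W{\left(G \right)} = -4 + 8 = 4$)
$a - W{\left(I{\left(6 \right)} \right)} = -2020642 - 4 = -2020646$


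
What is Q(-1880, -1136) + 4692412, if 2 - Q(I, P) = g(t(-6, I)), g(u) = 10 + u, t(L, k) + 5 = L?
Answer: 4692415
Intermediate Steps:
t(L, k) = -5 + L
Q(I, P) = 3 (Q(I, P) = 2 - (10 + (-5 - 6)) = 2 - (10 - 11) = 2 - 1*(-1) = 2 + 1 = 3)
Q(-1880, -1136) + 4692412 = 3 + 4692412 = 4692415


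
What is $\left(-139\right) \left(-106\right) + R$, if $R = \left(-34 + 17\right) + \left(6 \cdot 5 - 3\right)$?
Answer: $14744$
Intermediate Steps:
$R = 10$ ($R = -17 + \left(30 - 3\right) = -17 + 27 = 10$)
$\left(-139\right) \left(-106\right) + R = \left(-139\right) \left(-106\right) + 10 = 14734 + 10 = 14744$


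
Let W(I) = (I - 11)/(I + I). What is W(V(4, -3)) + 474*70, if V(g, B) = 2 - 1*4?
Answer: 132733/4 ≈ 33183.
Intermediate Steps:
V(g, B) = -2 (V(g, B) = 2 - 4 = -2)
W(I) = (-11 + I)/(2*I) (W(I) = (-11 + I)/((2*I)) = (-11 + I)*(1/(2*I)) = (-11 + I)/(2*I))
W(V(4, -3)) + 474*70 = (½)*(-11 - 2)/(-2) + 474*70 = (½)*(-½)*(-13) + 33180 = 13/4 + 33180 = 132733/4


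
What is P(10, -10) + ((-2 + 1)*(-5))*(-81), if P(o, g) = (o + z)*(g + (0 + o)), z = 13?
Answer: -405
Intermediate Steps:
P(o, g) = (13 + o)*(g + o) (P(o, g) = (o + 13)*(g + (0 + o)) = (13 + o)*(g + o))
P(10, -10) + ((-2 + 1)*(-5))*(-81) = (10² + 13*(-10) + 13*10 - 10*10) + ((-2 + 1)*(-5))*(-81) = (100 - 130 + 130 - 100) - 1*(-5)*(-81) = 0 + 5*(-81) = 0 - 405 = -405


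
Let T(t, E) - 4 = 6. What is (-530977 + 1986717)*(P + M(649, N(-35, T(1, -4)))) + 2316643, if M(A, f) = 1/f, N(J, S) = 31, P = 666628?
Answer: 30083621657993/31 ≈ 9.7044e+11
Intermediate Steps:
T(t, E) = 10 (T(t, E) = 4 + 6 = 10)
(-530977 + 1986717)*(P + M(649, N(-35, T(1, -4)))) + 2316643 = (-530977 + 1986717)*(666628 + 1/31) + 2316643 = 1455740*(666628 + 1/31) + 2316643 = 1455740*(20665469/31) + 2316643 = 30083549842060/31 + 2316643 = 30083621657993/31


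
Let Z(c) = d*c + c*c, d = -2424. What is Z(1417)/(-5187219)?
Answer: 1426919/5187219 ≈ 0.27508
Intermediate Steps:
Z(c) = c² - 2424*c (Z(c) = -2424*c + c*c = -2424*c + c² = c² - 2424*c)
Z(1417)/(-5187219) = (1417*(-2424 + 1417))/(-5187219) = (1417*(-1007))*(-1/5187219) = -1426919*(-1/5187219) = 1426919/5187219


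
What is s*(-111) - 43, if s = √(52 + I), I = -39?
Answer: -43 - 111*√13 ≈ -443.22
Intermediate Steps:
s = √13 (s = √(52 - 39) = √13 ≈ 3.6056)
s*(-111) - 43 = √13*(-111) - 43 = -111*√13 - 43 = -43 - 111*√13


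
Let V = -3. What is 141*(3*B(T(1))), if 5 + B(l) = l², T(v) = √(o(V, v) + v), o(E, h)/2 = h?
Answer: -846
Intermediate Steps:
o(E, h) = 2*h
T(v) = √3*√v (T(v) = √(2*v + v) = √(3*v) = √3*√v)
B(l) = -5 + l²
141*(3*B(T(1))) = 141*(3*(-5 + (√3*√1)²)) = 141*(3*(-5 + (√3*1)²)) = 141*(3*(-5 + (√3)²)) = 141*(3*(-5 + 3)) = 141*(3*(-2)) = 141*(-6) = -846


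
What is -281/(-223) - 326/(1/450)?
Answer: -32713819/223 ≈ -1.4670e+5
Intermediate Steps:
-281/(-223) - 326/(1/450) = -281*(-1/223) - 326/1/450 = 281/223 - 326*450 = 281/223 - 146700 = -32713819/223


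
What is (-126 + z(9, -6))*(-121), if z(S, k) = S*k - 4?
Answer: 22264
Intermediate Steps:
z(S, k) = -4 + S*k
(-126 + z(9, -6))*(-121) = (-126 + (-4 + 9*(-6)))*(-121) = (-126 + (-4 - 54))*(-121) = (-126 - 58)*(-121) = -184*(-121) = 22264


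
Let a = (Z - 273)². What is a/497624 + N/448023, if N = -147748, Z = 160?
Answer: -67802145065/222946997352 ≈ -0.30412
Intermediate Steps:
a = 12769 (a = (160 - 273)² = (-113)² = 12769)
a/497624 + N/448023 = 12769/497624 - 147748/448023 = -67802145065/222946997352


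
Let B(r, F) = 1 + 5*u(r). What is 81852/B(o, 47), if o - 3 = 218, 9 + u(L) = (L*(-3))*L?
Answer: -4308/38561 ≈ -0.11172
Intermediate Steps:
u(L) = -9 - 3*L² (u(L) = -9 + (L*(-3))*L = -9 + (-3*L)*L = -9 - 3*L²)
o = 221 (o = 3 + 218 = 221)
B(r, F) = -44 - 15*r² (B(r, F) = 1 + 5*(-9 - 3*r²) = 1 + (-45 - 15*r²) = -44 - 15*r²)
81852/B(o, 47) = 81852/(-44 - 15*221²) = 81852/(-44 - 15*48841) = 81852/(-44 - 732615) = 81852/(-732659) = 81852*(-1/732659) = -4308/38561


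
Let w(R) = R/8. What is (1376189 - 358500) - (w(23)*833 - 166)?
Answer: 8123681/8 ≈ 1.0155e+6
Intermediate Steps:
w(R) = R/8 (w(R) = R*(1/8) = R/8)
(1376189 - 358500) - (w(23)*833 - 166) = (1376189 - 358500) - (((1/8)*23)*833 - 166) = 1017689 - ((23/8)*833 - 166) = 1017689 - (19159/8 - 166) = 1017689 - 1*17831/8 = 1017689 - 17831/8 = 8123681/8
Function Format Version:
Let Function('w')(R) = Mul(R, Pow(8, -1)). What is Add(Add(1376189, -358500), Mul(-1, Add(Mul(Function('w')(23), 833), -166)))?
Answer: Rational(8123681, 8) ≈ 1.0155e+6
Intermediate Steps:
Function('w')(R) = Mul(Rational(1, 8), R) (Function('w')(R) = Mul(R, Rational(1, 8)) = Mul(Rational(1, 8), R))
Add(Add(1376189, -358500), Mul(-1, Add(Mul(Function('w')(23), 833), -166))) = Add(Add(1376189, -358500), Mul(-1, Add(Mul(Mul(Rational(1, 8), 23), 833), -166))) = Add(1017689, Mul(-1, Add(Mul(Rational(23, 8), 833), -166))) = Add(1017689, Mul(-1, Add(Rational(19159, 8), -166))) = Add(1017689, Mul(-1, Rational(17831, 8))) = Add(1017689, Rational(-17831, 8)) = Rational(8123681, 8)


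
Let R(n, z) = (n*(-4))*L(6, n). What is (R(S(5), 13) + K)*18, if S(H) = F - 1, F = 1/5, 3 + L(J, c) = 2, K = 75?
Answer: 6462/5 ≈ 1292.4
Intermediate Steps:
L(J, c) = -1 (L(J, c) = -3 + 2 = -1)
F = ⅕ ≈ 0.20000
S(H) = -⅘ (S(H) = ⅕ - 1 = -⅘)
R(n, z) = 4*n (R(n, z) = (n*(-4))*(-1) = -4*n*(-1) = 4*n)
(R(S(5), 13) + K)*18 = (4*(-⅘) + 75)*18 = (-16/5 + 75)*18 = (359/5)*18 = 6462/5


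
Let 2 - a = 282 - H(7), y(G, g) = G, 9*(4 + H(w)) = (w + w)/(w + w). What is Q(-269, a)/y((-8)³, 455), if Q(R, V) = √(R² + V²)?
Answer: -√12389266/4608 ≈ -0.76385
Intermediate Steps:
H(w) = -35/9 (H(w) = -4 + ((w + w)/(w + w))/9 = -4 + ((2*w)/((2*w)))/9 = -4 + ((2*w)*(1/(2*w)))/9 = -4 + (⅑)*1 = -4 + ⅑ = -35/9)
a = -2555/9 (a = 2 - (282 - 1*(-35/9)) = 2 - (282 + 35/9) = 2 - 1*2573/9 = 2 - 2573/9 = -2555/9 ≈ -283.89)
Q(-269, a)/y((-8)³, 455) = √((-269)² + (-2555/9)²)/((-8)³) = √(72361 + 6528025/81)/(-512) = √(12389266/81)*(-1/512) = (√12389266/9)*(-1/512) = -√12389266/4608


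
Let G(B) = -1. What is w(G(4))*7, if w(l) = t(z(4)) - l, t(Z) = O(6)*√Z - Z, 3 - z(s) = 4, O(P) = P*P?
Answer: 14 + 252*I ≈ 14.0 + 252.0*I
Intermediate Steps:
O(P) = P²
z(s) = -1 (z(s) = 3 - 1*4 = 3 - 4 = -1)
t(Z) = -Z + 36*√Z (t(Z) = 6²*√Z - Z = 36*√Z - Z = -Z + 36*√Z)
w(l) = 1 - l + 36*I (w(l) = (-1*(-1) + 36*√(-1)) - l = (1 + 36*I) - l = 1 - l + 36*I)
w(G(4))*7 = (1 - 1*(-1) + 36*I)*7 = (1 + 1 + 36*I)*7 = (2 + 36*I)*7 = 14 + 252*I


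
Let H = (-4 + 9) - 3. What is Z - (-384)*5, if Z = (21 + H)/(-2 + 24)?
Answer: 42263/22 ≈ 1921.0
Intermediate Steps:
H = 2 (H = 5 - 3 = 2)
Z = 23/22 (Z = (21 + 2)/(-2 + 24) = 23/22 ≈ 1.0455)
Z - (-384)*5 = 23/22 - (-384)*5 = 23/22 - 16*(-120) = 23/22 + 1920 = 42263/22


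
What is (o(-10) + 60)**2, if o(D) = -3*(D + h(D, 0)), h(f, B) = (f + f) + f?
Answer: 32400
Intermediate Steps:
h(f, B) = 3*f (h(f, B) = 2*f + f = 3*f)
o(D) = -12*D (o(D) = -3*(D + 3*D) = -12*D)
(o(-10) + 60)**2 = (-12*(-10) + 60)**2 = (120 + 60)**2 = 180**2 = 32400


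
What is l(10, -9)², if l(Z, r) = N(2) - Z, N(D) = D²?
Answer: 36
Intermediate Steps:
l(Z, r) = 4 - Z (l(Z, r) = 2² - Z = 4 - Z)
l(10, -9)² = (4 - 1*10)² = (4 - 10)² = (-6)² = 36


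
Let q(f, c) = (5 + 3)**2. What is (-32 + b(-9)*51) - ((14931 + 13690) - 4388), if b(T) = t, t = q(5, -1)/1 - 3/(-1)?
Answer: -20848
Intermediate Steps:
q(f, c) = 64 (q(f, c) = 8**2 = 64)
t = 67 (t = 64/1 - 3/(-1) = 64*1 - 3*(-1) = 64 + 3 = 67)
b(T) = 67
(-32 + b(-9)*51) - ((14931 + 13690) - 4388) = (-32 + 67*51) - ((14931 + 13690) - 4388) = (-32 + 3417) - (28621 - 4388) = 3385 - 1*24233 = 3385 - 24233 = -20848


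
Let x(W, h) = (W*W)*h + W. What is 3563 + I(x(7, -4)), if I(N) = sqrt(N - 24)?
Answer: 3563 + I*sqrt(213) ≈ 3563.0 + 14.595*I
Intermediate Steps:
x(W, h) = W + h*W**2 (x(W, h) = W**2*h + W = h*W**2 + W = W + h*W**2)
I(N) = sqrt(-24 + N)
3563 + I(x(7, -4)) = 3563 + sqrt(-24 + 7*(1 + 7*(-4))) = 3563 + sqrt(-24 + 7*(1 - 28)) = 3563 + sqrt(-24 + 7*(-27)) = 3563 + sqrt(-24 - 189) = 3563 + sqrt(-213) = 3563 + I*sqrt(213)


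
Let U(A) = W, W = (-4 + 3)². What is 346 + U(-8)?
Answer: 347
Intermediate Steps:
W = 1 (W = (-1)² = 1)
U(A) = 1
346 + U(-8) = 346 + 1 = 347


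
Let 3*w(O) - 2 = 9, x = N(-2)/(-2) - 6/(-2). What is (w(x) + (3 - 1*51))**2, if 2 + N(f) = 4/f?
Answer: 17689/9 ≈ 1965.4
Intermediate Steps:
N(f) = -2 + 4/f
x = 5 (x = (-2 + 4/(-2))/(-2) - 6/(-2) = (-2 + 4*(-1/2))*(-1/2) - 6*(-1/2) = (-2 - 2)*(-1/2) + 3 = -4*(-1/2) + 3 = 2 + 3 = 5)
w(O) = 11/3 (w(O) = 2/3 + (1/3)*9 = 2/3 + 3 = 11/3)
(w(x) + (3 - 1*51))**2 = (11/3 + (3 - 1*51))**2 = (11/3 + (3 - 51))**2 = (11/3 - 48)**2 = (-133/3)**2 = 17689/9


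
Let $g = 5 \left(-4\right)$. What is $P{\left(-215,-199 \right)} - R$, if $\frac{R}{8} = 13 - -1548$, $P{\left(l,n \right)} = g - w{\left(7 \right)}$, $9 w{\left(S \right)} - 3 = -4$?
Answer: $- \frac{112571}{9} \approx -12508.0$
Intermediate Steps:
$w{\left(S \right)} = - \frac{1}{9}$ ($w{\left(S \right)} = \frac{1}{3} + \frac{1}{9} \left(-4\right) = \frac{1}{3} - \frac{4}{9} = - \frac{1}{9}$)
$g = -20$
$P{\left(l,n \right)} = - \frac{179}{9}$ ($P{\left(l,n \right)} = -20 - - \frac{1}{9} = -20 + \frac{1}{9} = - \frac{179}{9}$)
$R = 12488$ ($R = 8 \left(13 - -1548\right) = 8 \left(13 + 1548\right) = 8 \cdot 1561 = 12488$)
$P{\left(-215,-199 \right)} - R = - \frac{179}{9} - 12488 = - \frac{112571}{9}$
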